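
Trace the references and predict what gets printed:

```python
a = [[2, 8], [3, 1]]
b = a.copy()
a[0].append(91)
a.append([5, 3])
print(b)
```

Key concept: shallow copy with nested lists.
Step by step:
`a = [[2, 8], [3, 1]]` → a = [[2, 8], [3, 1]]
`b = a.copy()` → b = [[2, 8], [3, 1]]
`a[0].append(91)` → a = [[2, 8, 91], [3, 1]]; b = [[2, 8, 91], [3, 1]]
`a.append([5, 3])` → a = [[2, 8, 91], [3, 1], [5, 3]]
`print(b)` → prints [[2, 8, 91], [3, 1]]

Answer: [[2, 8, 91], [3, 1]]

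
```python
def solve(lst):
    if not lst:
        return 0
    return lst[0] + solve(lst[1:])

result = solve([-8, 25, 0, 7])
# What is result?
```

(-8) + 25 + 0 + 7 + 0 = 24

Answer: 24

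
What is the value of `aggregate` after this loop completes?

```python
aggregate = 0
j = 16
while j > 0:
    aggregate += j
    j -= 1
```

Sum 16 down to 1
`aggregate` takes the values: 0 → 16 → 31 → 45 → 58 → 70 → 81 → 91 → 100 → 108 → 115 → 121 → 126 → 130 → 133 → 135 → 136

Answer: 136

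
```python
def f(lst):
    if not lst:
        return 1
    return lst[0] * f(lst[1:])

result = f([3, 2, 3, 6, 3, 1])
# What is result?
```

Product over [3, 2, 3, 6, 3, 1] = 3 * 2 * 3 * 6 * 3 * 1 = 324

Answer: 324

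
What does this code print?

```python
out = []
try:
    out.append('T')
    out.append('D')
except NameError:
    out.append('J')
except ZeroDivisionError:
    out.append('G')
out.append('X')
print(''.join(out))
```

Execution trace: 'T' (try body) → 'D' (try body, no exception) → 'X' (after the try/except). Output: TDX

Answer: TDX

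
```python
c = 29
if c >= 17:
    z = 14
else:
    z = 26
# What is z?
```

Trace:
`c = 29` → c = 29
`if c >= 17: ...` → c >= 17 is True → z = 14
So z = 14

Answer: 14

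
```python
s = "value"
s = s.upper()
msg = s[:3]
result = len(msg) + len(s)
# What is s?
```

Trace:
`s = "value"` → s = 'value'
`s = s.upper()` → s = 'VALUE'
`msg = s[:3]` → msg = 'VAL'
`result = len(msg) + len(s)` → result = 8
So s = 'VALUE'

Answer: 'VALUE'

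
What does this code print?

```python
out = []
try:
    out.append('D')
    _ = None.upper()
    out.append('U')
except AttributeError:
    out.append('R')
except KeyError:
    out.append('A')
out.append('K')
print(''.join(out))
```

Execution trace: 'D' (try body) → 'R' (except AttributeError) → 'K' (after the try/except). Output: DRK

Answer: DRK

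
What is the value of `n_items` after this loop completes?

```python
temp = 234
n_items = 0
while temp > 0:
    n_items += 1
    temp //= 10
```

Count digits by repeated division by 10
`n_items` takes the values: 0 → 1 → 2 → 3

Answer: 3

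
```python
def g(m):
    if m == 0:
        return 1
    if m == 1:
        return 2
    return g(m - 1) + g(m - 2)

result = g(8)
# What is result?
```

Build up from base cases: g(0)=1, g(1)=2, g(2)=3, g(3)=5, g(4)=8, g(5)=13, g(6)=21, ..., g(8)=55

Answer: 55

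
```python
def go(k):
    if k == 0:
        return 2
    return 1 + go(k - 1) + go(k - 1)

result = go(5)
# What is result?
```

go(k) = 1 + 2·go(k-1), go(0)=2. Closed form: (2+1)·2^5 - 1 = 95.

Answer: 95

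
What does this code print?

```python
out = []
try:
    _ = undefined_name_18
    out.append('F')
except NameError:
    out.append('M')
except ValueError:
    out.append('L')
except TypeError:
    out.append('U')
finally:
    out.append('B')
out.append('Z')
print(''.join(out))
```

Execution trace: 'M' (except NameError) → 'B' (finally) → 'Z' (after the try/except). Output: MBZ

Answer: MBZ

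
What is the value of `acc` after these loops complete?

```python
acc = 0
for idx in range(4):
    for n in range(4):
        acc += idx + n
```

Sum of all idx+n for idx,n in 4x4
`acc` takes the values: 0 → 1 → 3 → 6 → 7 → 9 → 12 → 16 → 18 → 21 → 25 → 30 → 33 → 37 → 42 → 48

Answer: 48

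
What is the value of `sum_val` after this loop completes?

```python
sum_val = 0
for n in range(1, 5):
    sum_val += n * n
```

Sum of squares 1² to 4² = 30
`sum_val` takes the values: 0 → 1 → 5 → 14 → 30

Answer: 30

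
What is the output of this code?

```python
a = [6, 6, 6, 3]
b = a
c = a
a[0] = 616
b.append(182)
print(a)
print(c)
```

Key concept: multiple aliases.
Step by step:
`a = [6, 6, 6, 3]` → a = [6, 6, 6, 3]
`b = a` → b = [6, 6, 6, 3] (same object as a)
`c = a` → c = [6, 6, 6, 3] (same object as a, b)
`a[0] = 616` → a = [616, 6, 6, 3] (same object as b, c); b = [616, 6, 6, 3] (same object as a, c); c = [616, 6, 6, 3] (same object as a, b)
`b.append(182)` → a = [616, 6, 6, 3, 182] (same object as b, c); b = [616, 6, 6, 3, 182] (same object as a, c); c = [616, 6, 6, 3, 182] (same object as a, b)
`print(a)` → prints [616, 6, 6, 3, 182]
`print(c)` → prints [616, 6, 6, 3, 182]

Answer:
[616, 6, 6, 3, 182]
[616, 6, 6, 3, 182]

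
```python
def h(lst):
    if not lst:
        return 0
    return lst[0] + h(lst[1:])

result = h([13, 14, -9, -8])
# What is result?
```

13 + 14 + (-9) + (-8) + 0 = 10

Answer: 10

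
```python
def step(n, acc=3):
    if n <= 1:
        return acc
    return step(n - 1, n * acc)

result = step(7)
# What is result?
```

Accumulator trace (n, acc): (7, 3) -> (6, 21) -> (5, 126) -> (4, 630) -> (3, 2520) -> (2, 7560) -> (1, 15120) -> return 15120

Answer: 15120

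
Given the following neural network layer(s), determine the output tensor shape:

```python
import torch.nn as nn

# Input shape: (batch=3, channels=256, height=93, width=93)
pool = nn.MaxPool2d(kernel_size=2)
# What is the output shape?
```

Input: (3, 256, 93, 93) -> Output: (3, 256, 46, 46)

Answer: (3, 256, 46, 46)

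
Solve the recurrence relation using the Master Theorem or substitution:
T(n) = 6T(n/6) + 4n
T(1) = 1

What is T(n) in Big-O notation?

By Master Theorem: a=6, b=6, f(n)=4n. Since log_6(6) = 1 and f(n) = Θ(n^1), Case 2 applies. T(n) = O(n log n).

Answer: O(n log n)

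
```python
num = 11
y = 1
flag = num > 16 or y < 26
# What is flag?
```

Trace:
`num = 11` → num = 11
`y = 1` → y = 1
`flag = num > 16 or y < 26` → flag = True
So flag = True

Answer: True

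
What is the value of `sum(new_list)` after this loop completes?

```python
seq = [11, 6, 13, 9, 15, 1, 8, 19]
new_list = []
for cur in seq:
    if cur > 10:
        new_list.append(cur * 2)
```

Sum of doubled values > 10
`new_list` takes the values: [] → [22] → [22, 26] → [22, 26, 30] → [22, 26, 30, 38]
So `sum(new_list)` = 116

Answer: 116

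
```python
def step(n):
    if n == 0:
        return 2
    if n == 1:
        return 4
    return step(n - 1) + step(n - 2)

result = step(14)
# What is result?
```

Build up from base cases: step(0)=2, step(1)=4, step(2)=6, step(3)=10, step(4)=16, step(5)=26, step(6)=42, ..., step(14)=1974

Answer: 1974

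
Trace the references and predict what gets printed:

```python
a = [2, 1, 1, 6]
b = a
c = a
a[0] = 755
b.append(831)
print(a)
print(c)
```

Key concept: multiple aliases.
Step by step:
`a = [2, 1, 1, 6]` → a = [2, 1, 1, 6]
`b = a` → b = [2, 1, 1, 6] (same object as a)
`c = a` → c = [2, 1, 1, 6] (same object as a, b)
`a[0] = 755` → a = [755, 1, 1, 6] (same object as b, c); b = [755, 1, 1, 6] (same object as a, c); c = [755, 1, 1, 6] (same object as a, b)
`b.append(831)` → a = [755, 1, 1, 6, 831] (same object as b, c); b = [755, 1, 1, 6, 831] (same object as a, c); c = [755, 1, 1, 6, 831] (same object as a, b)
`print(a)` → prints [755, 1, 1, 6, 831]
`print(c)` → prints [755, 1, 1, 6, 831]

Answer:
[755, 1, 1, 6, 831]
[755, 1, 1, 6, 831]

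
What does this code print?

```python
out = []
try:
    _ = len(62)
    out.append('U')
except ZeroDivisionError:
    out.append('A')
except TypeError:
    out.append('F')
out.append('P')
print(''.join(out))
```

Execution trace: 'F' (except TypeError) → 'P' (after the try/except). Output: FP

Answer: FP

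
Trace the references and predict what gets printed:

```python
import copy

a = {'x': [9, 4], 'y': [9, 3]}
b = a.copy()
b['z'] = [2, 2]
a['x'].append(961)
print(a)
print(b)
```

Key concept: shallow copy of dict with mutable values.
Step by step:
`a = {'x': [9, 4], 'y': [9, 3]}` → a = {'x': [9, 4], 'y': [9, 3]}
`b = a.copy()` → b = {'x': [9, 4], 'y': [9, 3]}
`b['z'] = [2, 2]` → b = {'x': [9, 4], 'y': [9, 3], 'z': [2, 2]}
`a['x'].append(961)` → a = {'x': [9, 4, 961], 'y': [9, 3]}; b = {'x': [9, 4, 961], 'y': [9, 3], 'z': [2, 2]}
`print(a)` → prints {'x': [9, 4, 961], 'y': [9, 3]}
`print(b)` → prints {'x': [9, 4, 961], 'y': [9, 3], 'z': [2, 2]}

Answer:
{'x': [9, 4, 961], 'y': [9, 3]}
{'x': [9, 4, 961], 'y': [9, 3], 'z': [2, 2]}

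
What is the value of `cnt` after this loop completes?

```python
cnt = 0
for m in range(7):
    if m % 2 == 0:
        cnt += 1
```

Count numbers divisible by 2 in range(7)
`cnt` takes the values: 0 → 1 → 2 → 3 → 4

Answer: 4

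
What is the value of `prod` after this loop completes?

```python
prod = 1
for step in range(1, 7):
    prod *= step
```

6! = 720
`prod` takes the values: 1 → 2 → 6 → 24 → 120 → 720

Answer: 720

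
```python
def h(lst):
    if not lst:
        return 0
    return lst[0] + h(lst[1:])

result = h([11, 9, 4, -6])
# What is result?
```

11 + 9 + 4 + (-6) + 0 = 18

Answer: 18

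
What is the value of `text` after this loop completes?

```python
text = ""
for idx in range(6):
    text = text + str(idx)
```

Concatenate digits 0 to 5
`text` takes the values: "" → "0" → "01" → "012" → "0123" → "01234" → "012345"

Answer: "012345"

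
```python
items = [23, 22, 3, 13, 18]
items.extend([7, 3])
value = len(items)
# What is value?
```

Trace:
`items = [23, 22, 3, 13, 18]` → items = [23, 22, 3, 13, 18]
`items.extend([7, 3])` → items = [23, 22, 3, 13, 18, 7, 3]
`value = len(items)` → value = 7
So value = 7

Answer: 7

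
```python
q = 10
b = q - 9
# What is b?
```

Trace:
`q = 10` → q = 10
`b = q - 9` → b = 1
So b = 1

Answer: 1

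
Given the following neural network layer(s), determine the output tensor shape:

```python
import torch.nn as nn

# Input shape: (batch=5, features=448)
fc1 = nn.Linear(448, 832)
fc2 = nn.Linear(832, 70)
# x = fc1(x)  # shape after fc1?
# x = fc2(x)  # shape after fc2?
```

Input: (5, 448) -> after fc1: (5, 832) -> Output: (5, 70)

Answer: (5, 70)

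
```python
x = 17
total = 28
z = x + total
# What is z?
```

Trace:
`x = 17` → x = 17
`total = 28` → total = 28
`z = x + total` → z = 45
So z = 45

Answer: 45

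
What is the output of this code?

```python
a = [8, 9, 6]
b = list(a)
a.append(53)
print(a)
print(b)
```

Key concept: list() constructor creates copy.
Step by step:
`a = [8, 9, 6]` → a = [8, 9, 6]
`b = list(a)` → b = [8, 9, 6]
`a.append(53)` → a = [8, 9, 6, 53]
`print(a)` → prints [8, 9, 6, 53]
`print(b)` → prints [8, 9, 6]

Answer:
[8, 9, 6, 53]
[8, 9, 6]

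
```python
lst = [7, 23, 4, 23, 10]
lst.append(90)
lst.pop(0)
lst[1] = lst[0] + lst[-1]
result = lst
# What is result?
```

Trace:
`lst = [7, 23, 4, 23, 10]` → lst = [7, 23, 4, 23, 10]
`lst.append(90)` → lst = [7, 23, 4, 23, 10, 90]
`lst.pop(0)` → lst = [23, 4, 23, 10, 90]
`lst[1] = lst[0] + lst[-1]` → lst = [23, 113, 23, 10, 90]
`result = lst` → result = [23, 113, 23, 10, 90]
So result = [23, 113, 23, 10, 90]

Answer: [23, 113, 23, 10, 90]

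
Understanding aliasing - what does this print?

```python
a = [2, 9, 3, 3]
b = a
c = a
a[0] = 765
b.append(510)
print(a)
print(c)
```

Key concept: multiple aliases.
Step by step:
`a = [2, 9, 3, 3]` → a = [2, 9, 3, 3]
`b = a` → b = [2, 9, 3, 3] (same object as a)
`c = a` → c = [2, 9, 3, 3] (same object as a, b)
`a[0] = 765` → a = [765, 9, 3, 3] (same object as b, c); b = [765, 9, 3, 3] (same object as a, c); c = [765, 9, 3, 3] (same object as a, b)
`b.append(510)` → a = [765, 9, 3, 3, 510] (same object as b, c); b = [765, 9, 3, 3, 510] (same object as a, c); c = [765, 9, 3, 3, 510] (same object as a, b)
`print(a)` → prints [765, 9, 3, 3, 510]
`print(c)` → prints [765, 9, 3, 3, 510]

Answer:
[765, 9, 3, 3, 510]
[765, 9, 3, 3, 510]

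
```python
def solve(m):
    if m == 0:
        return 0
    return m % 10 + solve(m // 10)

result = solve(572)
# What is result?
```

Sum of digits of 572: 2 + 7 + 5 = 14

Answer: 14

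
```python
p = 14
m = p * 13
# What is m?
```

Trace:
`p = 14` → p = 14
`m = p * 13` → m = 182
So m = 182

Answer: 182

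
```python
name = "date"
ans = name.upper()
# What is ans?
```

Trace:
`name = "date"` → name = 'date'
`ans = name.upper()` → ans = 'DATE'
So ans = 'DATE'

Answer: 'DATE'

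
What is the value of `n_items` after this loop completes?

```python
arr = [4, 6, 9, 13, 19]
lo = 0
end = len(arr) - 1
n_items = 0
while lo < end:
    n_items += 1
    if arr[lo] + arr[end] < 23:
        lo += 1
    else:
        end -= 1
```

Steps to find pair summing to 23
`n_items` takes the values: 0 → 1 → 2 → 3 → 4

Answer: 4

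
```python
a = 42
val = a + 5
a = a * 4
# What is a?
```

Trace:
`a = 42` → a = 42
`val = a + 5` → val = 47
`a = a * 4` → a = 168
So a = 168

Answer: 168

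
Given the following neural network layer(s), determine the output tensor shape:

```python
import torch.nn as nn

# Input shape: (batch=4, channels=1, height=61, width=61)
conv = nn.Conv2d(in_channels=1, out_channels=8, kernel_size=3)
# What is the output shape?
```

Input: (4, 1, 61, 61) -> Output: (4, 8, 59, 59)

Answer: (4, 8, 59, 59)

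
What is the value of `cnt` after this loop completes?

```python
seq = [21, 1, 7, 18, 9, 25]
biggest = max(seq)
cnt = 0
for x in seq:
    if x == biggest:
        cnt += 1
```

Count of max value 25 in [21, 1, 7, 18, 9, 25]
`cnt` takes the values: 0 → 1

Answer: 1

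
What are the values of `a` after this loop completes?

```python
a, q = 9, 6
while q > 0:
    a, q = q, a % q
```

GCD of 9 and 6
`a` takes the values: 9 → 6 → 3

Answer: 3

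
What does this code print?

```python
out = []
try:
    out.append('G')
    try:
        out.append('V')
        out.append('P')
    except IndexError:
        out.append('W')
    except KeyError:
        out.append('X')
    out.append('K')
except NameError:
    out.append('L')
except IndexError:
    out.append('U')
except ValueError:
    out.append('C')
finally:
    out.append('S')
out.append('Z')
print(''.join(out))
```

Execution trace: 'G' (try body) → 'V' (inner try body) → 'P' (inner try body, no exception) → 'K' (try body, no exception) → 'S' (finally) → 'Z' (after the try/except). Output: GVPKSZ

Answer: GVPKSZ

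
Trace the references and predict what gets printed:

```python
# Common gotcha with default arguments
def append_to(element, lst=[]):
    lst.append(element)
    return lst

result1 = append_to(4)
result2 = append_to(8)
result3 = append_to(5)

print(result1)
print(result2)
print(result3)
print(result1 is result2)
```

Key concept: mutable default argument gotcha.
Step by step:
`result1 = append_to(4)` → result1 = [4]
`result2 = append_to(8)` → result1 = [4, 8] (same object as result2); result2 = [4, 8] (same object as result1)
`result3 = append_to(5)` → result1 = [4, 8, 5] (same object as result2, result3); result2 = [4, 8, 5] (same object as result1, result3); result3 = [4, 8, 5] (same object as result1, result2)
`print(result1)` → prints [4, 8, 5]
`print(result2)` → prints [4, 8, 5]
`print(result3)` → prints [4, 8, 5]
`print(result1 is result2)` → prints True

Answer:
[4, 8, 5]
[4, 8, 5]
[4, 8, 5]
True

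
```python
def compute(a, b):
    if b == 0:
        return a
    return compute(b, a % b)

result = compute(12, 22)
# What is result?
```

compute(12, 22) -> compute(22, 12) -> compute(12, 10) -> compute(10, 2) -> compute(2, 0) -> 2

Answer: 2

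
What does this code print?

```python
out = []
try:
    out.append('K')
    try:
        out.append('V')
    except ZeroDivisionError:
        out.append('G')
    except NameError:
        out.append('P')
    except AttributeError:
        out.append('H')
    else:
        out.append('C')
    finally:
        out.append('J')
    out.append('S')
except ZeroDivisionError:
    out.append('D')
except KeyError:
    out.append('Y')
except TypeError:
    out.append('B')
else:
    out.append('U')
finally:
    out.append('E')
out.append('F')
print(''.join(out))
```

Execution trace: 'K' (try body) → 'V' (inner try body, no exception) → 'C' (inner else) → 'J' (inner finally) → 'S' (try body, no exception) → 'U' (else) → 'E' (finally) → 'F' (after the try/except). Output: KVCJSUEF

Answer: KVCJSUEF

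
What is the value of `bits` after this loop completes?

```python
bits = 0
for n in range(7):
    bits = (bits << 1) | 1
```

Build 7 consecutive 1-bits: 0b1111111
`bits` takes the values: 0 → 1 → 3 → 7 → 15 → 31 → 63 → 127

Answer: 127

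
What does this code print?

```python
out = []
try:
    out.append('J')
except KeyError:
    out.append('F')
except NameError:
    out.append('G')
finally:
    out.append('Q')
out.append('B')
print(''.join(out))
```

Execution trace: 'J' (try body, no exception) → 'Q' (finally) → 'B' (after the try/except). Output: JQB

Answer: JQB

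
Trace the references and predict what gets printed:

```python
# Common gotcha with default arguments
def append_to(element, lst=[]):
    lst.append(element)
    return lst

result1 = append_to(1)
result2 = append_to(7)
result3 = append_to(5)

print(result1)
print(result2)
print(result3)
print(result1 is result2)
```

Key concept: mutable default argument gotcha.
Step by step:
`result1 = append_to(1)` → result1 = [1]
`result2 = append_to(7)` → result1 = [1, 7] (same object as result2); result2 = [1, 7] (same object as result1)
`result3 = append_to(5)` → result1 = [1, 7, 5] (same object as result2, result3); result2 = [1, 7, 5] (same object as result1, result3); result3 = [1, 7, 5] (same object as result1, result2)
`print(result1)` → prints [1, 7, 5]
`print(result2)` → prints [1, 7, 5]
`print(result3)` → prints [1, 7, 5]
`print(result1 is result2)` → prints True

Answer:
[1, 7, 5]
[1, 7, 5]
[1, 7, 5]
True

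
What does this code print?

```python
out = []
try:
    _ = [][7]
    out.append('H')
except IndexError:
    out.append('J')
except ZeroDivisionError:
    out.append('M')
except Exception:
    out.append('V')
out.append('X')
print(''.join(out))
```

Execution trace: 'J' (except IndexError) → 'X' (after the try/except). Output: JX

Answer: JX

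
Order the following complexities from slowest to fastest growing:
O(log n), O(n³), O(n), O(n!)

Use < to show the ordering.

Ordered by growth rate: O(log n) < O(n) < O(n³) < O(n!)

Answer: O(log n) < O(n) < O(n³) < O(n!)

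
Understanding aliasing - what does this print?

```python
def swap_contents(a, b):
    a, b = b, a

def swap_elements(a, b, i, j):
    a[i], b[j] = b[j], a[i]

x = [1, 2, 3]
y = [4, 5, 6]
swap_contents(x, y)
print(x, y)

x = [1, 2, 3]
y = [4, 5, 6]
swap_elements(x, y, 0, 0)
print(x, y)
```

Key concept: parameter rebinding vs mutation.
Step by step:
`x = [1, 2, 3]` → x = [1, 2, 3]
`y = [4, 5, 6]` → y = [4, 5, 6]
`swap_contents(x, y)` → no visible change to tracked variables
`print(x, y)` → prints [1, 2, 3] [4, 5, 6]
`x = [1, 2, 3]` → x = [1, 2, 3]
`y = [4, 5, 6]` → y = [4, 5, 6]
`swap_elements(x, y, 0, 0)` → x = [4, 2, 3]; y = [1, 5, 6]
`print(x, y)` → prints [4, 2, 3] [1, 5, 6]

Answer:
[1, 2, 3] [4, 5, 6]
[4, 2, 3] [1, 5, 6]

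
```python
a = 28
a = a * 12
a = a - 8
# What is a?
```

Trace:
`a = 28` → a = 28
`a = a * 12` → a = 336
`a = a - 8` → a = 328
So a = 328

Answer: 328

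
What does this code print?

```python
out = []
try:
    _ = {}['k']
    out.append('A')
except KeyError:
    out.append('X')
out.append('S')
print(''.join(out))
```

Execution trace: 'X' (except KeyError) → 'S' (after the try/except). Output: XS

Answer: XS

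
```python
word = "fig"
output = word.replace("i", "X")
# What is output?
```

Trace:
`word = "fig"` → word = 'fig'
`output = word.replace("i", "X")` → output = 'fXg'
So output = 'fXg'

Answer: 'fXg'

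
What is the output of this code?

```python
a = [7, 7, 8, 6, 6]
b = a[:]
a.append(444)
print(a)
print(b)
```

Key concept: slice [:] creates copy.
Step by step:
`a = [7, 7, 8, 6, 6]` → a = [7, 7, 8, 6, 6]
`b = a[:]` → b = [7, 7, 8, 6, 6]
`a.append(444)` → a = [7, 7, 8, 6, 6, 444]
`print(a)` → prints [7, 7, 8, 6, 6, 444]
`print(b)` → prints [7, 7, 8, 6, 6]

Answer:
[7, 7, 8, 6, 6, 444]
[7, 7, 8, 6, 6]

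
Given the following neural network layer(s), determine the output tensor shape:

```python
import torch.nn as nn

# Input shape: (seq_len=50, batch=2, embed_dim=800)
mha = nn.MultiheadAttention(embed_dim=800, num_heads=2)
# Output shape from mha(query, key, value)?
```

Input: (50, 2, 800) -> Output: (50, 2, 800)

Answer: (50, 2, 800)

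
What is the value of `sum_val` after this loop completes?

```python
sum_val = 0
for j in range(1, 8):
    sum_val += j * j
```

Sum of squares 1² to 7² = 140
`sum_val` takes the values: 0 → 1 → 5 → 14 → 30 → 55 → 91 → 140

Answer: 140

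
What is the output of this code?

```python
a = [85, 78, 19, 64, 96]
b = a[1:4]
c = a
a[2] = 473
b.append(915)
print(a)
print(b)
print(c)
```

Key concept: slice vs alias.
Step by step:
`a = [85, 78, 19, 64, 96]` → a = [85, 78, 19, 64, 96]
`b = a[1:4]` → b = [78, 19, 64]
`c = a` → c = [85, 78, 19, 64, 96] (same object as a)
`a[2] = 473` → a = [85, 78, 473, 64, 96] (same object as c); c = [85, 78, 473, 64, 96] (same object as a)
`b.append(915)` → b = [78, 19, 64, 915]
`print(a)` → prints [85, 78, 473, 64, 96]
`print(b)` → prints [78, 19, 64, 915]
`print(c)` → prints [85, 78, 473, 64, 96]

Answer:
[85, 78, 473, 64, 96]
[78, 19, 64, 915]
[85, 78, 473, 64, 96]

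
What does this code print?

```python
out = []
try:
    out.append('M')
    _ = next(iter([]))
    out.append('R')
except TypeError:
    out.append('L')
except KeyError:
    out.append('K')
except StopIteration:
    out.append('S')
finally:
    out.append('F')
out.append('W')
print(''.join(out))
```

Execution trace: 'M' (try body) → 'S' (except StopIteration) → 'F' (finally) → 'W' (after the try/except). Output: MSFW

Answer: MSFW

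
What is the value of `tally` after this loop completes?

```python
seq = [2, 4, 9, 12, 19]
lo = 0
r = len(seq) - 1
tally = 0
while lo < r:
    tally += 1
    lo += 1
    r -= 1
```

Iterations until pointers meet (list length 5)
`tally` takes the values: 0 → 1 → 2

Answer: 2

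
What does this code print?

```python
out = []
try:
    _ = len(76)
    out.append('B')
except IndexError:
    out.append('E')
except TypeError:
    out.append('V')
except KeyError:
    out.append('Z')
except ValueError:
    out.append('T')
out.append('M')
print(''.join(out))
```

Execution trace: 'V' (except TypeError) → 'M' (after the try/except). Output: VM

Answer: VM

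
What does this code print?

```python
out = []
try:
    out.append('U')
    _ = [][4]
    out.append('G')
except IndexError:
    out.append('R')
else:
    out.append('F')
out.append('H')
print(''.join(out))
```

Execution trace: 'U' (try body) → 'R' (except IndexError) → 'H' (after the try/except). Output: URH

Answer: URH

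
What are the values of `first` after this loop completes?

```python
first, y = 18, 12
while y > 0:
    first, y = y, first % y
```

GCD of 18 and 12
`first` takes the values: 18 → 12 → 6

Answer: 6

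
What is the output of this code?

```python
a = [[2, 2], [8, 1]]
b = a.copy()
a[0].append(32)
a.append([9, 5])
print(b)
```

Key concept: shallow copy with nested lists.
Step by step:
`a = [[2, 2], [8, 1]]` → a = [[2, 2], [8, 1]]
`b = a.copy()` → b = [[2, 2], [8, 1]]
`a[0].append(32)` → a = [[2, 2, 32], [8, 1]]; b = [[2, 2, 32], [8, 1]]
`a.append([9, 5])` → a = [[2, 2, 32], [8, 1], [9, 5]]
`print(b)` → prints [[2, 2, 32], [8, 1]]

Answer: [[2, 2, 32], [8, 1]]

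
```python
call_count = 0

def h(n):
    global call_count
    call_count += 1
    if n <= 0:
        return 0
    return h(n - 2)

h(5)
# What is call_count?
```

Linear recursion stepping by 2: 4 calls from n=5 down to ≤0.

Answer: 4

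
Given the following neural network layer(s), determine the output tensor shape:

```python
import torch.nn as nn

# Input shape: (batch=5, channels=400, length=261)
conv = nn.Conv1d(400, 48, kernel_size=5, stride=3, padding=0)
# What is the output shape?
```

Input: (5, 400, 261) -> Output: (5, 48, 86)

Answer: (5, 48, 86)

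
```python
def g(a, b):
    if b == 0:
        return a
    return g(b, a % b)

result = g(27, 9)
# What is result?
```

g(27, 9) -> g(9, 0) -> 9

Answer: 9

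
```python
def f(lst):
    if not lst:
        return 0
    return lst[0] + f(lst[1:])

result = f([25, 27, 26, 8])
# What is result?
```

25 + 27 + 26 + 8 + 0 = 86

Answer: 86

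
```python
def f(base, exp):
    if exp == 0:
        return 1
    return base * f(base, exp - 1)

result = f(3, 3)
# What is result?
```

f(3, 3) = 3 * 3 * 3 = 27

Answer: 27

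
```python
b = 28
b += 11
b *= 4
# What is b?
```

Trace:
`b = 28` → b = 28
`b += 11` → b = 39
`b *= 4` → b = 156
So b = 156

Answer: 156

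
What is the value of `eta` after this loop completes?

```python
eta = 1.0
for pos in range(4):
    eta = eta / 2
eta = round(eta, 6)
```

Halving LR 4 times: 1 / 2^4
`eta` takes the values: 1.0 → 0.5 → 0.25 → 0.125 → 0.0625

Answer: 0.0625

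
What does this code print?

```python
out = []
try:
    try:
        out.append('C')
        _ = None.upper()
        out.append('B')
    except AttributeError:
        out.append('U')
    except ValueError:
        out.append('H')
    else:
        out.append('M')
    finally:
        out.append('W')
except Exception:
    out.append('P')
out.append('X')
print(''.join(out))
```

Execution trace: 'C' (inner try body) → 'U' (inner except AttributeError) → 'W' (inner finally) → 'X' (after the try/except). Output: CUWX

Answer: CUWX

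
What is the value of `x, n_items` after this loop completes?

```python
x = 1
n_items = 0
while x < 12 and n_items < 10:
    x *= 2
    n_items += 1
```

Double until >= 12 or 10 iterations
`x, n_items` takes the values: (1, 0) → (2, 0) → (2, 1) → (4, 1) → (4, 2) → (8, 2) → (8, 3) → (16, 3) → (16, 4)

Answer: 16, 4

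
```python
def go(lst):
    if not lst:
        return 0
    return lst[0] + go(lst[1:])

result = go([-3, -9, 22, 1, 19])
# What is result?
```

(-3) + (-9) + 22 + 1 + 19 + 0 = 30

Answer: 30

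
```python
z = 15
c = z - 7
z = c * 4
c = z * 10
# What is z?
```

Trace:
`z = 15` → z = 15
`c = z - 7` → c = 8
`z = c * 4` → z = 32
`c = z * 10` → c = 320
So z = 32

Answer: 32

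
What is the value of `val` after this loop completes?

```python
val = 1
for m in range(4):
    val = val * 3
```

Multiply by 3, 4 times: 1 * 3^4 = 81
`val` takes the values: 1 → 3 → 9 → 27 → 81

Answer: 81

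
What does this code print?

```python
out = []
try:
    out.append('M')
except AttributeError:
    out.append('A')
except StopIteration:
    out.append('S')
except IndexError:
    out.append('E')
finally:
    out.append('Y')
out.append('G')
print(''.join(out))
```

Execution trace: 'M' (try body, no exception) → 'Y' (finally) → 'G' (after the try/except). Output: MYG

Answer: MYG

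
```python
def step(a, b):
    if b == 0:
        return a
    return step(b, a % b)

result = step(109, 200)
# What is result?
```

step(109, 200) -> step(200, 109) -> step(109, 91) -> step(91, 18) -> step(18, 1) -> step(1, 0) -> 1

Answer: 1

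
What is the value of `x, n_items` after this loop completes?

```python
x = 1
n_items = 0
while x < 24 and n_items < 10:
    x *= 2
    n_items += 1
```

Double until >= 24 or 10 iterations
`x, n_items` takes the values: (1, 0) → (2, 0) → (2, 1) → (4, 1) → (4, 2) → (8, 2) → (8, 3) → (16, 3) → (16, 4) → (32, 4) → (32, 5)

Answer: 32, 5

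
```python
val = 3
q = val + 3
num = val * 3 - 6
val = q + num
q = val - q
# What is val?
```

Trace:
`val = 3` → val = 3
`q = val + 3` → q = 6
`num = val * 3 - 6` → num = 3
`val = q + num` → val = 9
`q = val - q` → q = 3
So val = 9

Answer: 9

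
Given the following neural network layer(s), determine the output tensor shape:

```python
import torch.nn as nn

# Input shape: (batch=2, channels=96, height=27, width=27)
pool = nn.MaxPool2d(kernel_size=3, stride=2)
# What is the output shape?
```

Input: (2, 96, 27, 27) -> Output: (2, 96, 13, 13)

Answer: (2, 96, 13, 13)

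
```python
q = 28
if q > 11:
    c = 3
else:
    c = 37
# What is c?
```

Trace:
`q = 28` → q = 28
`if q > 11: ...` → q > 11 is True → c = 3
So c = 3

Answer: 3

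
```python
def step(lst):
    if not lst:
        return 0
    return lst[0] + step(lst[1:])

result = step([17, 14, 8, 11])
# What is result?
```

17 + 14 + 8 + 11 + 0 = 50

Answer: 50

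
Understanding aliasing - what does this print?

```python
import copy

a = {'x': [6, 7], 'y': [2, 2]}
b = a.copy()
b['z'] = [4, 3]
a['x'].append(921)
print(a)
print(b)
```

Key concept: shallow copy of dict with mutable values.
Step by step:
`a = {'x': [6, 7], 'y': [2, 2]}` → a = {'x': [6, 7], 'y': [2, 2]}
`b = a.copy()` → b = {'x': [6, 7], 'y': [2, 2]}
`b['z'] = [4, 3]` → b = {'x': [6, 7], 'y': [2, 2], 'z': [4, 3]}
`a['x'].append(921)` → a = {'x': [6, 7, 921], 'y': [2, 2]}; b = {'x': [6, 7, 921], 'y': [2, 2], 'z': [4, 3]}
`print(a)` → prints {'x': [6, 7, 921], 'y': [2, 2]}
`print(b)` → prints {'x': [6, 7, 921], 'y': [2, 2], 'z': [4, 3]}

Answer:
{'x': [6, 7, 921], 'y': [2, 2]}
{'x': [6, 7, 921], 'y': [2, 2], 'z': [4, 3]}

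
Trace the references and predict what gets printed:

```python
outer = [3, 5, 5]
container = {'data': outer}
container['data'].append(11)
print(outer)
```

Key concept: dict holds reference to list.
Step by step:
`outer = [3, 5, 5]` → outer = [3, 5, 5]
`container = {'data': outer}` → container = {'data': [3, 5, 5]}
`container['data'].append(11)` → outer = [3, 5, 5, 11]; container = {'data': [3, 5, 5, 11]}
`print(outer)` → prints [3, 5, 5, 11]

Answer: [3, 5, 5, 11]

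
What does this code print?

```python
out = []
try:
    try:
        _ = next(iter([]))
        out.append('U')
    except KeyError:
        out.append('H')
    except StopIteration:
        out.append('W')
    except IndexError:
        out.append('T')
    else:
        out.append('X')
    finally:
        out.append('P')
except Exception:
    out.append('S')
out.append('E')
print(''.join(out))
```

Execution trace: 'W' (inner except StopIteration) → 'P' (inner finally) → 'E' (after the try/except). Output: WPE

Answer: WPE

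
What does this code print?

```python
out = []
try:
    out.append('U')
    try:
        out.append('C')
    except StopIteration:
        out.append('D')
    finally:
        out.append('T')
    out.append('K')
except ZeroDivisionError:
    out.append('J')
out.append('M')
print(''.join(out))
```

Execution trace: 'U' (try body) → 'C' (inner try body, no exception) → 'T' (inner finally) → 'K' (try body, no exception) → 'M' (after the try/except). Output: UCTKM

Answer: UCTKM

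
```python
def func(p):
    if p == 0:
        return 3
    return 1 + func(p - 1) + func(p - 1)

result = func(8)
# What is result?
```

func(p) = 1 + 2·func(p-1), func(0)=3. Closed form: (3+1)·2^8 - 1 = 1023.

Answer: 1023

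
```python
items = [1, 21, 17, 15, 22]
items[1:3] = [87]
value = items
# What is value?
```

Trace:
`items = [1, 21, 17, 15, 22]` → items = [1, 21, 17, 15, 22]
`items[1:3] = [87]` → items = [1, 87, 15, 22]
`value = items` → value = [1, 87, 15, 22]
So value = [1, 87, 15, 22]

Answer: [1, 87, 15, 22]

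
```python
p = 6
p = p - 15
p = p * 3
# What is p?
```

Trace:
`p = 6` → p = 6
`p = p - 15` → p = -9
`p = p * 3` → p = -27
So p = -27

Answer: -27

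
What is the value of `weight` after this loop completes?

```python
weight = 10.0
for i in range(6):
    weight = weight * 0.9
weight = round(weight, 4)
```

Exponential decay: 10.0 * 0.9^6
`weight` takes the values: 10.0 → 9.0 → 8.1 → 7.29 → 6.561 → 5.9049 → 5.31441 → 5.3144

Answer: 5.3144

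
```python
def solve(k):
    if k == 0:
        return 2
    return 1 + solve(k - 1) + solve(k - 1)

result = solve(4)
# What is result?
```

solve(k) = 1 + 2·solve(k-1), solve(0)=2. Closed form: (2+1)·2^4 - 1 = 47.

Answer: 47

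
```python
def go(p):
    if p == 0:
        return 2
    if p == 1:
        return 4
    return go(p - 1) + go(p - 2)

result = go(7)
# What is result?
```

Build up from base cases: go(0)=2, go(1)=4, go(2)=6, go(3)=10, go(4)=16, go(5)=26, go(6)=42, ..., go(7)=68

Answer: 68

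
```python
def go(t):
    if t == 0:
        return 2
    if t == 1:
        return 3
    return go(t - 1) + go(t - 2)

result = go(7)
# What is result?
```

Build up from base cases: go(0)=2, go(1)=3, go(2)=5, go(3)=8, go(4)=13, go(5)=21, go(6)=34, ..., go(7)=55

Answer: 55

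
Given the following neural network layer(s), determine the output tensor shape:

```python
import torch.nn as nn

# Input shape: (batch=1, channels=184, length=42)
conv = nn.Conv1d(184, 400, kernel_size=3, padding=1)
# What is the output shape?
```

Input: (1, 184, 42) -> Output: (1, 400, 42)

Answer: (1, 400, 42)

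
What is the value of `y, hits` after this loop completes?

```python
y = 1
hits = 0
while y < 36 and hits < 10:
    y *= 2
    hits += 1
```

Double until >= 36 or 10 iterations
`y, hits` takes the values: (1, 0) → (2, 0) → (2, 1) → (4, 1) → (4, 2) → (8, 2) → (8, 3) → (16, 3) → (16, 4) → (32, 4) → (32, 5) → (64, 5) → (64, 6)

Answer: 64, 6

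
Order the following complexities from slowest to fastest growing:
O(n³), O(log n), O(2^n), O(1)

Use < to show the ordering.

Ordered by growth rate: O(1) < O(log n) < O(n³) < O(2^n)

Answer: O(1) < O(log n) < O(n³) < O(2^n)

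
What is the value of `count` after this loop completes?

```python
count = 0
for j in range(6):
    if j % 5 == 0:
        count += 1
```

Count numbers divisible by 5 in range(6)
`count` takes the values: 0 → 1 → 2

Answer: 2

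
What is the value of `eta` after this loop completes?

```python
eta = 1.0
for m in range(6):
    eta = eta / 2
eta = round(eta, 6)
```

Halving LR 6 times: 1 / 2^6
`eta` takes the values: 1.0 → 0.5 → 0.25 → 0.125 → 0.0625 → 0.03125 → 0.015625

Answer: 0.015625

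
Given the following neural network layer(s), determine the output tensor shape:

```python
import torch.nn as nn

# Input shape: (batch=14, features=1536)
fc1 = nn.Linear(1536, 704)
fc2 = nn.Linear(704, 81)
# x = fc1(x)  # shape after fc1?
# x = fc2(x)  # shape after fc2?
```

Input: (14, 1536) -> after fc1: (14, 704) -> Output: (14, 81)

Answer: (14, 81)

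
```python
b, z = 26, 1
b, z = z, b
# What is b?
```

Trace:
`b, z = 26, 1` → b = 26; z = 1
`b, z = z, b` → b = 1; z = 26
So b = 1

Answer: 1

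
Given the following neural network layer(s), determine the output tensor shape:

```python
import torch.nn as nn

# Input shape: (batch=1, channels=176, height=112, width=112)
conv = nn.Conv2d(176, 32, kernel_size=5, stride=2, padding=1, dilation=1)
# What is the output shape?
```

Input: (1, 176, 112, 112) -> Output: (1, 32, 55, 55)

Answer: (1, 32, 55, 55)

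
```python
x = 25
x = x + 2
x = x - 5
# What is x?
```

Trace:
`x = 25` → x = 25
`x = x + 2` → x = 27
`x = x - 5` → x = 22
So x = 22

Answer: 22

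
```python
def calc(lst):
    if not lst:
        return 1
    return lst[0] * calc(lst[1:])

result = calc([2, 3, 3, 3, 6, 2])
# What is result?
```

Product over [2, 3, 3, 3, 6, 2] = 2 * 3 * 3 * 3 * 6 * 2 = 648

Answer: 648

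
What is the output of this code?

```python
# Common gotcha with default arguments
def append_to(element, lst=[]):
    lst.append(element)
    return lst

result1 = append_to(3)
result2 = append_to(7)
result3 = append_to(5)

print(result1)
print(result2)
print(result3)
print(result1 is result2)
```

Key concept: mutable default argument gotcha.
Step by step:
`result1 = append_to(3)` → result1 = [3]
`result2 = append_to(7)` → result1 = [3, 7] (same object as result2); result2 = [3, 7] (same object as result1)
`result3 = append_to(5)` → result1 = [3, 7, 5] (same object as result2, result3); result2 = [3, 7, 5] (same object as result1, result3); result3 = [3, 7, 5] (same object as result1, result2)
`print(result1)` → prints [3, 7, 5]
`print(result2)` → prints [3, 7, 5]
`print(result3)` → prints [3, 7, 5]
`print(result1 is result2)` → prints True

Answer:
[3, 7, 5]
[3, 7, 5]
[3, 7, 5]
True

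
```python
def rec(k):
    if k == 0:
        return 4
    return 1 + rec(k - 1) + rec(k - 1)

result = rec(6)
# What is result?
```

rec(k) = 1 + 2·rec(k-1), rec(0)=4. Closed form: (4+1)·2^6 - 1 = 319.

Answer: 319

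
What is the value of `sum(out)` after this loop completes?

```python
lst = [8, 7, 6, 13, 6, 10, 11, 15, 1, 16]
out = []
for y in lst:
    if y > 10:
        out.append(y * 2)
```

Sum of doubled values > 10
`out` takes the values: [] → [26] → [26, 22] → [26, 22, 30] → [26, 22, 30, 32]
So `sum(out)` = 110

Answer: 110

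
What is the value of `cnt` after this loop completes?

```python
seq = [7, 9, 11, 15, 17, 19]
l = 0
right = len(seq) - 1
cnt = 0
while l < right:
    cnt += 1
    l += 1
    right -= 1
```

Iterations until pointers meet (list length 6)
`cnt` takes the values: 0 → 1 → 2 → 3

Answer: 3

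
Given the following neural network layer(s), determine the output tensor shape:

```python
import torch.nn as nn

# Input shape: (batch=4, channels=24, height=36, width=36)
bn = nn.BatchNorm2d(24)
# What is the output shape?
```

Input: (4, 24, 36, 36) -> Output: (4, 24, 36, 36)

Answer: (4, 24, 36, 36)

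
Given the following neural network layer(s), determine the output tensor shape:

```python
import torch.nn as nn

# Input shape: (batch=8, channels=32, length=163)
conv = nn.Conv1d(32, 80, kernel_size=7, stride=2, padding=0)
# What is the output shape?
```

Input: (8, 32, 163) -> Output: (8, 80, 79)

Answer: (8, 80, 79)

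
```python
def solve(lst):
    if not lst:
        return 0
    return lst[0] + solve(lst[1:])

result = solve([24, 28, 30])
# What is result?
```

24 + 28 + 30 + 0 = 82

Answer: 82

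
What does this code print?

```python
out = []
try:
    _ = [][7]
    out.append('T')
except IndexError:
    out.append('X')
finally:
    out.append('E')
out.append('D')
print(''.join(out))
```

Execution trace: 'X' (except IndexError) → 'E' (finally) → 'D' (after the try/except). Output: XED

Answer: XED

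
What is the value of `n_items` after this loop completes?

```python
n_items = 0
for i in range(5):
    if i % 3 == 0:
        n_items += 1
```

Count numbers divisible by 3 in range(5)
`n_items` takes the values: 0 → 1 → 2

Answer: 2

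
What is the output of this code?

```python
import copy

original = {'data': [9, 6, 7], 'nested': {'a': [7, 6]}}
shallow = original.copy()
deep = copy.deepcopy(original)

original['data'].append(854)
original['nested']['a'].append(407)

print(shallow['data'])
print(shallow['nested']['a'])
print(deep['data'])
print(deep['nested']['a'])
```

Key concept: comparing shallow vs deep copy.
Step by step:
`original = {'data': [9, 6, 7], 'nested': {'a': [7, 6]}}` → original = {'data': [9, 6, 7], 'nested': {'a': [7, 6]}}
`shallow = original.copy()` → shallow = {'data': [9, 6, 7], 'nested': {'a': [7, 6]}}
`deep = copy.deepcopy(original)` → deep = {'data': [9, 6, 7], 'nested': {'a': [7, 6]}}
`original['data'].append(854)` → original = {'data': [9, 6, 7, 854], 'nested': {'a': [7, 6]}}; shallow = {'data': [9, 6, 7, 854], 'nested': {'a': [7, 6]}}
`original['nested']['a'].append(407)` → original = {'data': [9, 6, 7, 854], 'nested': {'a': [7, 6, 407]}}; shallow = {'data': [9, 6, 7, 854], 'nested': {'a': [7, 6, 407]}}
`print(shallow['data'])` → prints [9, 6, 7, 854]
`print(shallow['nested']['a'])` → prints [7, 6, 407]
`print(deep['data'])` → prints [9, 6, 7]
`print(deep['nested']['a'])` → prints [7, 6]

Answer:
[9, 6, 7, 854]
[7, 6, 407]
[9, 6, 7]
[7, 6]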